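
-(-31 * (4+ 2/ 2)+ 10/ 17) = 2625/ 17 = 154.41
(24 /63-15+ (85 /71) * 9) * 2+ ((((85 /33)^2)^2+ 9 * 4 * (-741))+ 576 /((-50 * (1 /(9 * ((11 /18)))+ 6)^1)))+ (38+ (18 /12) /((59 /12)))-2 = -393205978517919211 /14779273630275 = -26605.23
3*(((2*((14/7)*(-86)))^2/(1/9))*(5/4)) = 3993840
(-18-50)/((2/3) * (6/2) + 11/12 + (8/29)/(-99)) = -780912/33463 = -23.34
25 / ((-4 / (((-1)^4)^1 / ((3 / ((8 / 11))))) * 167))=-50 / 5511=-0.01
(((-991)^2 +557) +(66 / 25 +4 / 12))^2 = 5431405963913329 / 5625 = 965583282473.48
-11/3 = -3.67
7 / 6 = 1.17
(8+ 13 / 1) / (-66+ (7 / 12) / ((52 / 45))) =-1456 / 4541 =-0.32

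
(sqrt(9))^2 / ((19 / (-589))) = -279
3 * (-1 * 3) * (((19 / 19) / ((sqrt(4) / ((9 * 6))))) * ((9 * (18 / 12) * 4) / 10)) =-6561 / 5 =-1312.20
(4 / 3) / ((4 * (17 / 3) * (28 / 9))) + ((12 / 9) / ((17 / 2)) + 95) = 135911 / 1428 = 95.18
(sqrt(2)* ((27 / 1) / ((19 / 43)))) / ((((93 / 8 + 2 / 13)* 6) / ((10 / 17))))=40248* sqrt(2) / 79135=0.72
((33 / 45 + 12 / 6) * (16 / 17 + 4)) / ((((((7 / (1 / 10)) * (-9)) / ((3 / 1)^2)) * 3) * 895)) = -82 / 1141125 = -0.00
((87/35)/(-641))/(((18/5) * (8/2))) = -29/107688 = -0.00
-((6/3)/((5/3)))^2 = -36/25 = -1.44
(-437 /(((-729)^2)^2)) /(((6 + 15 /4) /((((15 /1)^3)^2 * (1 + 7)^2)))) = -1748000000 /15109399071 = -0.12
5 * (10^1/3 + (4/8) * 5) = 175/6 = 29.17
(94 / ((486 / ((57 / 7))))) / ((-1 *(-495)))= 893 / 280665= 0.00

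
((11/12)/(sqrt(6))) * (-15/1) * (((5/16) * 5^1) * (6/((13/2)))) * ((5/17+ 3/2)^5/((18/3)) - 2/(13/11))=-11.38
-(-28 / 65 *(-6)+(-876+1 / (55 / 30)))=872.87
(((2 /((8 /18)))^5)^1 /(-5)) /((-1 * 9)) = 6561 /160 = 41.01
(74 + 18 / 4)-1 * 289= -421 / 2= -210.50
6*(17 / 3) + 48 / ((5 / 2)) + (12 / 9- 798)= -743.47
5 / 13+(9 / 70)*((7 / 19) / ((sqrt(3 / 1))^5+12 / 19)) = 171*sqrt(3) / 97310+243197 / 632515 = 0.39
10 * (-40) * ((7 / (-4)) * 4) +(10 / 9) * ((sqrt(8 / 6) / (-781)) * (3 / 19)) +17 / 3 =8417 / 3-20 * sqrt(3) / 133551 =2805.67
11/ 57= 0.19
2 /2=1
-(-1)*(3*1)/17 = 0.18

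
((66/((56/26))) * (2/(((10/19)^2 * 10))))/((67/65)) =2013297/93800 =21.46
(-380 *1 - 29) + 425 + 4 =20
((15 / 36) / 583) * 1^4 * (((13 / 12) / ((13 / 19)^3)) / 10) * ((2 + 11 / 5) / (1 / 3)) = 48013 / 15764320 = 0.00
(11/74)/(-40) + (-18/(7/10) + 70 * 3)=3818323/20720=184.28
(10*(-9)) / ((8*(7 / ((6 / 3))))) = -45 / 14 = -3.21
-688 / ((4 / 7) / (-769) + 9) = -3703504 / 48443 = -76.45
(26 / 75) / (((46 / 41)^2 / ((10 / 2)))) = 21853 / 15870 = 1.38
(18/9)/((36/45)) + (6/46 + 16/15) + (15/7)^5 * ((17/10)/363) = 2742374561/701608215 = 3.91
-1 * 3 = -3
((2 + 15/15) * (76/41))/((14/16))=1824/287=6.36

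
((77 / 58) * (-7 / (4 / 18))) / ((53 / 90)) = -218295 / 3074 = -71.01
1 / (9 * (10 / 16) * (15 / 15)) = 8 / 45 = 0.18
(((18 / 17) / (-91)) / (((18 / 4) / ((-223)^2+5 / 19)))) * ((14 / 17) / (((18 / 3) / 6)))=-7558848 / 71383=-105.89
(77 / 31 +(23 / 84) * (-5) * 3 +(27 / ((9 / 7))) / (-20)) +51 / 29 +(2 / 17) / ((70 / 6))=-27649 / 30566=-0.90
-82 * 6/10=-49.20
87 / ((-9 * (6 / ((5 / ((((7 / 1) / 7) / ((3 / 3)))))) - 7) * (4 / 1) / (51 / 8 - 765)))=-10115 / 32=-316.09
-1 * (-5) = 5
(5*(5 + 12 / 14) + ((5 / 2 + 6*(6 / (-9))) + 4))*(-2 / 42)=-445 / 294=-1.51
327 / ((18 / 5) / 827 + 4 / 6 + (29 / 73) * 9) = 296119755 / 3845357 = 77.01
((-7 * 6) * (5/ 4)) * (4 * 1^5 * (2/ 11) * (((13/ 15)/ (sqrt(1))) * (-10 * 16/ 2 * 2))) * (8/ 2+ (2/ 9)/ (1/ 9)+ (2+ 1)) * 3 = 1572480/ 11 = 142952.73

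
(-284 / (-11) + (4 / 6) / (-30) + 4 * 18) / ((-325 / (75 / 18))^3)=-48409 / 234903240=-0.00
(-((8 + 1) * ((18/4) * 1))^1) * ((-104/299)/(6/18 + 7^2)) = 243/851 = 0.29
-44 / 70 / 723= -22 / 25305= -0.00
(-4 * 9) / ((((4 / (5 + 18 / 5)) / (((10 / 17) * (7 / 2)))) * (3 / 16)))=-14448 / 17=-849.88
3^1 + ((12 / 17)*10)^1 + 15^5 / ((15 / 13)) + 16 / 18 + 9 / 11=1107644177 / 1683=658136.77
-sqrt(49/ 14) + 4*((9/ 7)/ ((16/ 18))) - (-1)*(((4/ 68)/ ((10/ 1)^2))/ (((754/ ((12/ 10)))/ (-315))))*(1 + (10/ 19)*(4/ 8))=3.91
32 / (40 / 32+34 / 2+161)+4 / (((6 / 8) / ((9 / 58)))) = 20920 / 20793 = 1.01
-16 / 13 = -1.23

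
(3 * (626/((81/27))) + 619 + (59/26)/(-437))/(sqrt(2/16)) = 14145631 * sqrt(2)/5681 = 3521.38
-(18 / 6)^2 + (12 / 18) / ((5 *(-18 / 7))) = -1222 / 135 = -9.05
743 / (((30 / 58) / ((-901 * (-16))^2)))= 4477920293632 / 15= 298528019575.47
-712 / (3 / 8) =-5696 / 3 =-1898.67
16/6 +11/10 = 113/30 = 3.77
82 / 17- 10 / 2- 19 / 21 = -386 / 357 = -1.08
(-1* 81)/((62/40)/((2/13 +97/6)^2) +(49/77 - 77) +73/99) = 64975110255/60659835166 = 1.07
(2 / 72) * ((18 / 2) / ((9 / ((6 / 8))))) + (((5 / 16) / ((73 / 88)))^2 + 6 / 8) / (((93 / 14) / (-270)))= -36.23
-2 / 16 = -1 / 8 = -0.12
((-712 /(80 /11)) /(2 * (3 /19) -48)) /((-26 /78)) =-18601 /3020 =-6.16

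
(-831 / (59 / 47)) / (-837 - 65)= 39057 / 53218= 0.73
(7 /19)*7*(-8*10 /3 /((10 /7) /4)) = -10976 /57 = -192.56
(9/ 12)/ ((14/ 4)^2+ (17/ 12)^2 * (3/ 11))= 0.06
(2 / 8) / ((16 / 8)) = 1 / 8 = 0.12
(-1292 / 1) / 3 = -1292 / 3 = -430.67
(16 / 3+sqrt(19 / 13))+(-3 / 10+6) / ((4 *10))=sqrt(247) / 13+6571 / 1200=6.68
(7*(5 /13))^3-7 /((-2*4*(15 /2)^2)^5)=791164335937515379 /40540829062500000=19.52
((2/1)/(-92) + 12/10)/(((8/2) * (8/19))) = 5149/7360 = 0.70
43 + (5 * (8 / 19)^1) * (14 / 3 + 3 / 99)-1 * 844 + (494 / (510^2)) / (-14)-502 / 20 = -310590048053 / 380526300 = -816.21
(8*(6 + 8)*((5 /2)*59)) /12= 4130 /3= 1376.67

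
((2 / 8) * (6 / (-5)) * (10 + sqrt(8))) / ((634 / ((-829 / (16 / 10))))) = 2487 * sqrt(2) / 5072 + 12435 / 5072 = 3.15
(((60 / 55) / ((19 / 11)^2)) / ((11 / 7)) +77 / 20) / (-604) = -29477 / 4360880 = -0.01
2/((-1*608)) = -1/304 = -0.00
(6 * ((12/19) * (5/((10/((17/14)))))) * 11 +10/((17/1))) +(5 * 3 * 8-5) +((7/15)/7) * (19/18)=86056049/610470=140.97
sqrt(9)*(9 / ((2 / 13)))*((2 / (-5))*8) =-2808 / 5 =-561.60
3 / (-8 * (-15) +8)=3 / 128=0.02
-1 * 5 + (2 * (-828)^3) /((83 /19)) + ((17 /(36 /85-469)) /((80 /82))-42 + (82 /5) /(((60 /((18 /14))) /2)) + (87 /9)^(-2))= -1011575071617491493717 /3892257161800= -259894202.66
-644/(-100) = 161/25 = 6.44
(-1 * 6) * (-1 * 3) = 18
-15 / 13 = -1.15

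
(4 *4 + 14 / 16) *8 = 135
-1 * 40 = -40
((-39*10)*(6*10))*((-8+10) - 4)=46800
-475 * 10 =-4750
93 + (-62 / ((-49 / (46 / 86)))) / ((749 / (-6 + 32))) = 146804375 / 1578143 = 93.02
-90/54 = -5/3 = -1.67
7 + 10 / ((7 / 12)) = 169 / 7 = 24.14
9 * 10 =90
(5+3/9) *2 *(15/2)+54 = 134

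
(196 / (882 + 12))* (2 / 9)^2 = 392 / 36207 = 0.01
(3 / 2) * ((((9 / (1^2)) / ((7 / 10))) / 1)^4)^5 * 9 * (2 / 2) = 205694726209550620093662.90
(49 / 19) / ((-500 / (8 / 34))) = -0.00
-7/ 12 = -0.58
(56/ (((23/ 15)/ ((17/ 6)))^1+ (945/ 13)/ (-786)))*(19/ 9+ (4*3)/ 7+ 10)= 2017305680/ 1169109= 1725.51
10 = 10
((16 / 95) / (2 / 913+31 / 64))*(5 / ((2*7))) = 467456 / 3781323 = 0.12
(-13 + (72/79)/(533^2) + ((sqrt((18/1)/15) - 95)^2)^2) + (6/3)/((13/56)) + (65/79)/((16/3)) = 731782874950026931/8977212400 - 3429956 * sqrt(30)/5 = 77758273.66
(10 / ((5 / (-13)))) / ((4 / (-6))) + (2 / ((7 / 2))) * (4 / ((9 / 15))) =899 / 21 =42.81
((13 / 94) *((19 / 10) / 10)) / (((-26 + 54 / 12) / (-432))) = 26676 / 50525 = 0.53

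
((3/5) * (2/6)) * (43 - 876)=-166.60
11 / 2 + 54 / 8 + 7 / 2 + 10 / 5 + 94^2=35415 / 4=8853.75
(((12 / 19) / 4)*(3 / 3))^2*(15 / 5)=27 / 361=0.07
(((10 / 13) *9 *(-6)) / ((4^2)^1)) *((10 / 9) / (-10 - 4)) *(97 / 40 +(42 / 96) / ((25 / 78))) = 1137 / 1456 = 0.78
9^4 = 6561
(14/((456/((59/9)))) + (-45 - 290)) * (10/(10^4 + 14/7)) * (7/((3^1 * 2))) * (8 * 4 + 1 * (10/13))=-1707212395/133406676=-12.80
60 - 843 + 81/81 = -782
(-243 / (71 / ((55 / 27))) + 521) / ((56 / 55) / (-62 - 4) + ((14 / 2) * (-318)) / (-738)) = 2715849840 / 15854797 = 171.30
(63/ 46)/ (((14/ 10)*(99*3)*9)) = 5/ 13662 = 0.00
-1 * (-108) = 108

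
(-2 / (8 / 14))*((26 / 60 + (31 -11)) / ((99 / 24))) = -8582 / 495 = -17.34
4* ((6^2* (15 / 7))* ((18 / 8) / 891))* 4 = 240 / 77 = 3.12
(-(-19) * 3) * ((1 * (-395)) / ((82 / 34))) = -382755 / 41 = -9335.49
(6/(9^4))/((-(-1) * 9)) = 2/19683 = 0.00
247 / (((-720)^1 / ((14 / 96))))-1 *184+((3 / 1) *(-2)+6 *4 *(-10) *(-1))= 49.95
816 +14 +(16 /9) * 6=2522 /3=840.67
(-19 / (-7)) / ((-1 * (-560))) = 19 / 3920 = 0.00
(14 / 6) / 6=7 / 18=0.39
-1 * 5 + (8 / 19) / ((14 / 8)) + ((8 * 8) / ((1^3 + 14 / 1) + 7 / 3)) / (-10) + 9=33468 / 8645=3.87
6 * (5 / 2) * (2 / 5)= 6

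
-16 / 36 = -0.44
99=99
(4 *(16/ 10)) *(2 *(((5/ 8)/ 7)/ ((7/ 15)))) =120/ 49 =2.45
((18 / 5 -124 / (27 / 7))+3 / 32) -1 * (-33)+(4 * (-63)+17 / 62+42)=-205.18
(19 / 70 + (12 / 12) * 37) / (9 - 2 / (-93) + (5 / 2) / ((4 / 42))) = 485274 / 459235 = 1.06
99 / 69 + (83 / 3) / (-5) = -4.10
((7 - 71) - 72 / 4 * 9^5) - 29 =-1062975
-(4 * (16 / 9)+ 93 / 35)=-3077 / 315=-9.77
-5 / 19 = -0.26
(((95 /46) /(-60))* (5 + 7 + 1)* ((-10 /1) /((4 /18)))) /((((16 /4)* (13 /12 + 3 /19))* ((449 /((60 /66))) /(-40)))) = -10559250 /32147951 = -0.33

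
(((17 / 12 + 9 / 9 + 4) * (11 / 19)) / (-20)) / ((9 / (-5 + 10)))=-847 / 8208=-0.10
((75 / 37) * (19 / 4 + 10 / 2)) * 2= 2925 / 74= 39.53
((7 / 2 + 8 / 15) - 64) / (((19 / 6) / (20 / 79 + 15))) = -433559 / 1501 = -288.85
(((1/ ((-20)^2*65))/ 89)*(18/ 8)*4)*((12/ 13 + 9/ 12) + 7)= 4059/ 120328000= 0.00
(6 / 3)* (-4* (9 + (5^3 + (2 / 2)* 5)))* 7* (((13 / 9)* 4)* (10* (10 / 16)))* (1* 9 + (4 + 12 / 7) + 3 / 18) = -112937500 / 27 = -4182870.37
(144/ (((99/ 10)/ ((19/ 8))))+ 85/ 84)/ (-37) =-32855/ 34188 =-0.96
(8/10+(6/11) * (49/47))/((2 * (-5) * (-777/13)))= 0.00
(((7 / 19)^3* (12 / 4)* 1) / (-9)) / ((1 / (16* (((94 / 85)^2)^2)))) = -428475029248 / 1074132260625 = -0.40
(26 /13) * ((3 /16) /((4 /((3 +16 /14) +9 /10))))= 1059 /2240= 0.47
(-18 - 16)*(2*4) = -272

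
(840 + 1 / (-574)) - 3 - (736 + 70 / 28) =28269 / 287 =98.50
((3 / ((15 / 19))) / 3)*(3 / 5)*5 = 3.80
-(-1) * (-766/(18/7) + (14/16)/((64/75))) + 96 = -925579/4608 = -200.86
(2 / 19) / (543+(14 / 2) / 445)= 445 / 2295599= 0.00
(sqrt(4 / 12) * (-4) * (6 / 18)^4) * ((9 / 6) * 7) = -14 * sqrt(3) / 81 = -0.30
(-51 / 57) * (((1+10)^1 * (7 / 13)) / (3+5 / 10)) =-374 / 247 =-1.51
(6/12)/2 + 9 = 9.25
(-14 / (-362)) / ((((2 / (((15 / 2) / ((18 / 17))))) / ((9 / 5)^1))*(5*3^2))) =119 / 21720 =0.01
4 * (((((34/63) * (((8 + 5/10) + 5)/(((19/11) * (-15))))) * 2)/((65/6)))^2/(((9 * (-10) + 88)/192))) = -1933645824/1868400625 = -1.03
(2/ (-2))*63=-63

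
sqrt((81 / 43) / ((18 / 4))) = 3 * sqrt(86) / 43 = 0.65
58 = 58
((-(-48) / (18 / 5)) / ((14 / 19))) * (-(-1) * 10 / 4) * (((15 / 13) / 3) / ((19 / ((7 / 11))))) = 250 / 429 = 0.58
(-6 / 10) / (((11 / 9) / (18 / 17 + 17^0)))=-189 / 187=-1.01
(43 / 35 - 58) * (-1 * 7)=1987 / 5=397.40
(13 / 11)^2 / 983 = 169 / 118943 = 0.00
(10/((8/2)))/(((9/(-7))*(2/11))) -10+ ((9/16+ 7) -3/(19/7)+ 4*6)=26711/2736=9.76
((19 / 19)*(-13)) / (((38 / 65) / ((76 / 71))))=-1690 / 71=-23.80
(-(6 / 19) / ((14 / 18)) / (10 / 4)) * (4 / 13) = -432 / 8645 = -0.05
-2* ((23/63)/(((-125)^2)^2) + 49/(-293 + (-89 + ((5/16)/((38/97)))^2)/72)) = 8023730327953911142/24089799157470703125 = 0.33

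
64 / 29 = 2.21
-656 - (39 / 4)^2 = -12017 / 16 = -751.06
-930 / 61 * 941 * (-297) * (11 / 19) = 2859049710 / 1159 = 2466824.60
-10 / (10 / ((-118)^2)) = -13924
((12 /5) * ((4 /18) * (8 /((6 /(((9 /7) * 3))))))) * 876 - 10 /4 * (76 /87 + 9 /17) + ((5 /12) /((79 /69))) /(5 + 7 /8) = 922306437959 /384406890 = 2399.30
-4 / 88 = -1 / 22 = -0.05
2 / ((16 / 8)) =1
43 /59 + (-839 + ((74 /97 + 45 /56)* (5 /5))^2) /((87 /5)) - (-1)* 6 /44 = -78657045370763 /1666032510912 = -47.21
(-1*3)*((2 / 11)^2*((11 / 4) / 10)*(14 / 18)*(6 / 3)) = -7 / 165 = -0.04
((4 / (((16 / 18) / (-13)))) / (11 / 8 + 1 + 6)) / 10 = -234 / 335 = -0.70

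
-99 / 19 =-5.21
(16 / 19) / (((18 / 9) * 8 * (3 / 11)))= 11 / 57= 0.19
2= 2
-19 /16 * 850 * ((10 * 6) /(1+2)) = -20187.50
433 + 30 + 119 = 582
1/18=0.06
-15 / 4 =-3.75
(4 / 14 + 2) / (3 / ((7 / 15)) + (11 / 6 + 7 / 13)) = 1248 / 4805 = 0.26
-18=-18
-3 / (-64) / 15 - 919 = -294079 / 320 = -919.00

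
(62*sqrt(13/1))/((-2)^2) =31*sqrt(13)/2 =55.89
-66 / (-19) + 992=18914 / 19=995.47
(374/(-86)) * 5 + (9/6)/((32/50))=-26695/1376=-19.40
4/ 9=0.44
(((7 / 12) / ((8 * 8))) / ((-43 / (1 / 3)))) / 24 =-7 / 2377728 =-0.00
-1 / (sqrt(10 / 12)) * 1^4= -sqrt(30) / 5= -1.10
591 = 591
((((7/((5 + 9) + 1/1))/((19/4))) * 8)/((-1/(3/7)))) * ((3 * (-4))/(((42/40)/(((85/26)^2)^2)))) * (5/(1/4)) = 33408400000/3798613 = 8794.89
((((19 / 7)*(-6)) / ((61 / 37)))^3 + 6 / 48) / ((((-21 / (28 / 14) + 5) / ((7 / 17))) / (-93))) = -55825977817689 / 8319307612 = -6710.41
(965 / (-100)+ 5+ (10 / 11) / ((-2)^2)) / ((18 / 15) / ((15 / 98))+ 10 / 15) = -14595 / 28072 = -0.52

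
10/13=0.77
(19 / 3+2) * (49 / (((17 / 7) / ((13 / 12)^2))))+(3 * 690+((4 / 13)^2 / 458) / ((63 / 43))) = 2267.33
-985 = -985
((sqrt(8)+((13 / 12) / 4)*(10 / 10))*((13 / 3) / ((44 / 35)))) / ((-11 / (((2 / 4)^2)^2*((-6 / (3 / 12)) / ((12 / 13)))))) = 1.58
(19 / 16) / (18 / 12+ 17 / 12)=57 / 140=0.41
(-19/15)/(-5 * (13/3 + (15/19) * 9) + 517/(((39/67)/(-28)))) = 4693/92351640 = 0.00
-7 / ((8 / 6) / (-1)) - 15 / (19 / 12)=-321 / 76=-4.22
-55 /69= -0.80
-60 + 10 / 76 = -2275 / 38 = -59.87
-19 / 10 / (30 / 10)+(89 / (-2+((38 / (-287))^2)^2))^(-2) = -6922173379739001716062699 / 10938466520261416912327230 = -0.63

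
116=116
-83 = -83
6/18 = 1/3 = 0.33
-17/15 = -1.13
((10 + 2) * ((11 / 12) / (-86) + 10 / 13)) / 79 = 0.12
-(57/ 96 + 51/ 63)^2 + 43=18528863/ 451584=41.03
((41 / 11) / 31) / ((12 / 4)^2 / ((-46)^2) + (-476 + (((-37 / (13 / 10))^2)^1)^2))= 60435076 / 329592967146773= 0.00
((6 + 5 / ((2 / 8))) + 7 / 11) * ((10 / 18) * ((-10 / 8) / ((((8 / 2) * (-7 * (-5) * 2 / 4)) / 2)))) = -1465 / 2772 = -0.53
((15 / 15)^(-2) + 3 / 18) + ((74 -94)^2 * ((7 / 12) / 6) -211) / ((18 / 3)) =-743 / 27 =-27.52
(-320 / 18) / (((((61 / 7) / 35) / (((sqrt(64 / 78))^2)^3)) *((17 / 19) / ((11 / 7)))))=-38351667200 / 553624227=-69.27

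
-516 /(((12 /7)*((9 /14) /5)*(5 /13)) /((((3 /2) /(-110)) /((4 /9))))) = 82173 /440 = 186.76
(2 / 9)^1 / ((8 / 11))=0.31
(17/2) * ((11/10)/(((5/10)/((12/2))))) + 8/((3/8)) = 2003/15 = 133.53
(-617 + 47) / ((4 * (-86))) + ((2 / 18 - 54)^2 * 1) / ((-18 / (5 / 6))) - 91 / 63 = -12623357 / 94041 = -134.23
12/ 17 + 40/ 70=152/ 119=1.28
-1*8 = -8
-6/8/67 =-3/268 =-0.01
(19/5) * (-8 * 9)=-1368/5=-273.60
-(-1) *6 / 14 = 3 / 7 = 0.43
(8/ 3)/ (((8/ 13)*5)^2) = 169/ 600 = 0.28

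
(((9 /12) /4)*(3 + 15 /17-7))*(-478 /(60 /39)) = 494013 /2720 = 181.62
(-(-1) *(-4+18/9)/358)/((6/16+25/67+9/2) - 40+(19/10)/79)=211720/1316110567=0.00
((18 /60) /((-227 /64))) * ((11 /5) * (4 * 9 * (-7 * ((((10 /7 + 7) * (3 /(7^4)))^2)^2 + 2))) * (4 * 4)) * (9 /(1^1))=13504.89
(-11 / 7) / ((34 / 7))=-11 / 34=-0.32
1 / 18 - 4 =-71 / 18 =-3.94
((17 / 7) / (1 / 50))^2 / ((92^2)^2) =180625 / 877581376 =0.00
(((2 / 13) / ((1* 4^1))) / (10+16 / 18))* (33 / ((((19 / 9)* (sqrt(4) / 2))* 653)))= 2673 / 31613036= 0.00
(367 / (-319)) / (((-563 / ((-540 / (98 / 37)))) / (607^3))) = -93175657.87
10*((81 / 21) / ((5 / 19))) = 1026 / 7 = 146.57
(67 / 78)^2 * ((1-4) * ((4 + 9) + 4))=-76313 / 2028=-37.63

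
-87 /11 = -7.91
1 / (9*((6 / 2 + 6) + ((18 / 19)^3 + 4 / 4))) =6859 / 669798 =0.01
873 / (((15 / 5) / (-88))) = -25608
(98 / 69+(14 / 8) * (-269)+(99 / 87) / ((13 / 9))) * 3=-48752723 / 34684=-1405.63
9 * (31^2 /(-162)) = -53.39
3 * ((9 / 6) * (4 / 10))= 9 / 5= 1.80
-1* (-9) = 9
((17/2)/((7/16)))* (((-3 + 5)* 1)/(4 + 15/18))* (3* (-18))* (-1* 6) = 528768/203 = 2604.77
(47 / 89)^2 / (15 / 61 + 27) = 134749 / 13164702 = 0.01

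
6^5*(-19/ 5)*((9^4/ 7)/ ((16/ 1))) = -60584274/ 35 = -1730979.26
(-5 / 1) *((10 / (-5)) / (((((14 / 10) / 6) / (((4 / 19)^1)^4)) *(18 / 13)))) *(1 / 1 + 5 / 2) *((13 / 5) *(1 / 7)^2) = 216320 / 19157187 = 0.01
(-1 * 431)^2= 185761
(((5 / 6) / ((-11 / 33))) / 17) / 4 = -5 / 136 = -0.04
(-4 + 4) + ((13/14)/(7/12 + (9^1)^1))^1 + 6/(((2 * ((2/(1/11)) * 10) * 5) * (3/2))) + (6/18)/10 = 0.13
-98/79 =-1.24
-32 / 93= -0.34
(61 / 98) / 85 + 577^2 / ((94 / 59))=40906155341 / 195755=208966.08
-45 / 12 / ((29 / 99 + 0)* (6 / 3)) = -1485 / 232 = -6.40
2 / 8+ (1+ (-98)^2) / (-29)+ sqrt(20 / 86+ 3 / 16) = -38391 / 116+ 17* sqrt(43) / 172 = -330.31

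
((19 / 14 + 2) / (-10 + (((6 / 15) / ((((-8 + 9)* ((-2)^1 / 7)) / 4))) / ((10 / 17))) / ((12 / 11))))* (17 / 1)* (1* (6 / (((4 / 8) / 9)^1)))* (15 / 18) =-5393250 / 19663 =-274.28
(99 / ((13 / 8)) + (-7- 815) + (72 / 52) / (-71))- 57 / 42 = -9852425 / 12922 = -762.45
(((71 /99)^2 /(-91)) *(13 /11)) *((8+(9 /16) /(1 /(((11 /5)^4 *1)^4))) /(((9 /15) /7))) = -13201.04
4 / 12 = 1 / 3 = 0.33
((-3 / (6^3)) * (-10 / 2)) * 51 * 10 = 35.42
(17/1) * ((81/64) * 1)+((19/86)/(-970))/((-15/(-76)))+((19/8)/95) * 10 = 435742121/20020800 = 21.76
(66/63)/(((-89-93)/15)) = -55/637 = -0.09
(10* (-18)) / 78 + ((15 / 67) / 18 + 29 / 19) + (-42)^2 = 175078265 / 99294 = 1763.23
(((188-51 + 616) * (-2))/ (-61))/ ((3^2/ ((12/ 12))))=502/ 183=2.74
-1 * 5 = -5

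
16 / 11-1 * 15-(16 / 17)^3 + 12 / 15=-3669293 / 270215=-13.58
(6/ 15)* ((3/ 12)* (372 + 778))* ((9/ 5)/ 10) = 207/ 10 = 20.70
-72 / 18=-4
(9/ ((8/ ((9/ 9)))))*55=495/ 8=61.88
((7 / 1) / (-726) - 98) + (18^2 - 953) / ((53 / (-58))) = 590.33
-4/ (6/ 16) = -32/ 3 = -10.67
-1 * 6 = -6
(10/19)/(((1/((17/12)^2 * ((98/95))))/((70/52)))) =495635/337896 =1.47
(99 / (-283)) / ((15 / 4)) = -132 / 1415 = -0.09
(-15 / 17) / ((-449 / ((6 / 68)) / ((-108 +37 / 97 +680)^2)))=138716164845 / 2441842498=56.81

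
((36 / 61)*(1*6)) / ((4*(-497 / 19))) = -1026 / 30317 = -0.03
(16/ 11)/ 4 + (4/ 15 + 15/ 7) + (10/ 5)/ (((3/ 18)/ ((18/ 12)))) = 23993/ 1155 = 20.77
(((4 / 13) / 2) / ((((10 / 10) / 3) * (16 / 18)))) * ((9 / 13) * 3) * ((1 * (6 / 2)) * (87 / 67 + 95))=3527631 / 11323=311.55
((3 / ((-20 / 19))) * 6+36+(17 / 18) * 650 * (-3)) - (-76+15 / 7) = -367271 / 210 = -1748.91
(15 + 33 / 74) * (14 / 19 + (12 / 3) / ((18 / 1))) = 10414 / 703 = 14.81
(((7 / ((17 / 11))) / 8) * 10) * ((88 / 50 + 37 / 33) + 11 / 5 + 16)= 119.36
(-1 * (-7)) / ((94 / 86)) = 301 / 47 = 6.40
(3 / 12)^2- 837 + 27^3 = 301537 / 16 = 18846.06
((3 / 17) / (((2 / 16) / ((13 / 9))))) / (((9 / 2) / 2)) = 416 / 459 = 0.91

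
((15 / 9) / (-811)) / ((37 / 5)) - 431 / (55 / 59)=-2289145384 / 4951155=-462.35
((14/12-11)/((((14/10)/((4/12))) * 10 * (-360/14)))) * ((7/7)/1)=59/6480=0.01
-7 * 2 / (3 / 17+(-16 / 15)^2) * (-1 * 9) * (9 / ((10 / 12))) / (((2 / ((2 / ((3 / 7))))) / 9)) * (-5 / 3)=-36239.73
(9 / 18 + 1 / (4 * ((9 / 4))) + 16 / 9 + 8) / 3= 3.46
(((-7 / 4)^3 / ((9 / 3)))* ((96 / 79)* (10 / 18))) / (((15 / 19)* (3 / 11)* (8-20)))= 71687 / 153576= 0.47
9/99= 0.09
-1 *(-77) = 77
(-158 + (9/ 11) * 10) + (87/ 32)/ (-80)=-4219837/ 28160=-149.85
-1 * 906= -906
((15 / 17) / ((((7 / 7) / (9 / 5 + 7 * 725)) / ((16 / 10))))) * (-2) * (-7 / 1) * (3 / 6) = 50170.73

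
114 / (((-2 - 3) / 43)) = -4902 / 5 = -980.40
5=5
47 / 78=0.60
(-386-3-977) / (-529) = 1366 / 529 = 2.58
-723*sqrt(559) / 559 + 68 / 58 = -29.41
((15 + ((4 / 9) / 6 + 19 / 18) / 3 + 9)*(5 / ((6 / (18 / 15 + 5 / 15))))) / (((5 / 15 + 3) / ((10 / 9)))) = 90827 / 8748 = 10.38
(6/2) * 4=12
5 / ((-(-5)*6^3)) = 1 / 216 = 0.00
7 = 7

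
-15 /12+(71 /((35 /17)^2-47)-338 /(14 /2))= -8857539 /173012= -51.20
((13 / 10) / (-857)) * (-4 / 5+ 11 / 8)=-299 / 342800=-0.00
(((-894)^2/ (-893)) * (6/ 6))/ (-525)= 266412/ 156275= 1.70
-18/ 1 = -18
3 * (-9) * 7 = -189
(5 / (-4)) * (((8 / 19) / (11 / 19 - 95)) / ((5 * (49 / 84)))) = 4 / 2093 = 0.00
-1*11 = -11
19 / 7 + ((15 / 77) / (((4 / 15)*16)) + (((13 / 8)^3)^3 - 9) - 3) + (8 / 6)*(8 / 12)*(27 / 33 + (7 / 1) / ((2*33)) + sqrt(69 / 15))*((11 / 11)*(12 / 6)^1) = 16*sqrt(115) / 45 + 2846701273525 / 39862665216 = 75.23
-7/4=-1.75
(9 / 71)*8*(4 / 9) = 32 / 71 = 0.45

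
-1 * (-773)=773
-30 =-30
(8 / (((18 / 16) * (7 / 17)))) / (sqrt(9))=5.76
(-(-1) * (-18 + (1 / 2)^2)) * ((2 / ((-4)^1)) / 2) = 71 / 16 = 4.44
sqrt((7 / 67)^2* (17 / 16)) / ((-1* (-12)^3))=7* sqrt(17) / 463104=0.00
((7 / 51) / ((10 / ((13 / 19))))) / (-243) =-91 / 2354670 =-0.00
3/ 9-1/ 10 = 7/ 30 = 0.23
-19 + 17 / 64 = -1199 / 64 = -18.73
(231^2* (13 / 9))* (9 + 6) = 1156155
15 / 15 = 1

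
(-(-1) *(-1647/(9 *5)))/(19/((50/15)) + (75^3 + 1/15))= -1098/12656423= -0.00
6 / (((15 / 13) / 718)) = 18668 / 5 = 3733.60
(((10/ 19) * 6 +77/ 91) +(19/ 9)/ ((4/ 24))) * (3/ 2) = 12353/ 494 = 25.01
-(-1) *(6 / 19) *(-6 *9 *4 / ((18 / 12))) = -864 / 19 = -45.47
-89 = -89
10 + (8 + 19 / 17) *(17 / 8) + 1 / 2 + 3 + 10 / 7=1921 / 56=34.30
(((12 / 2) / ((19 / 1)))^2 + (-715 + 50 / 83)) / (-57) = 7134169 / 569297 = 12.53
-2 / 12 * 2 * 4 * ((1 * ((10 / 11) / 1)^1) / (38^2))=-10 / 11913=-0.00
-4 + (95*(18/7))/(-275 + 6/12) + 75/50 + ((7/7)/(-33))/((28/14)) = -47981/14091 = -3.41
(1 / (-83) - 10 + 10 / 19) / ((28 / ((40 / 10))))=-2137 / 1577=-1.36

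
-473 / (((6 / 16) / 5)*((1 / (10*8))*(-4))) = 378400 / 3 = 126133.33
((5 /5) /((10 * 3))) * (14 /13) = 7 /195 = 0.04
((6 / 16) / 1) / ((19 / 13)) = 39 / 152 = 0.26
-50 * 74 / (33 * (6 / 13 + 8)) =-4810 / 363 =-13.25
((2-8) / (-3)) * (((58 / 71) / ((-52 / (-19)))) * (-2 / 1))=-1102 / 923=-1.19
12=12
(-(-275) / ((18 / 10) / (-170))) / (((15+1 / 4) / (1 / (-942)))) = 1.81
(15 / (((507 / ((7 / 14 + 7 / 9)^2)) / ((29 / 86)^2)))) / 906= 2224445 / 366907690656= 0.00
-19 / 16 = -1.19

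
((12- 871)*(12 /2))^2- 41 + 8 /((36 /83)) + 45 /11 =26563697.54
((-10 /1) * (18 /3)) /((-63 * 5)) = 4 /21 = 0.19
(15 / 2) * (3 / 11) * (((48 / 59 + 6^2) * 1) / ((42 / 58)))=472410 / 4543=103.99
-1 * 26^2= -676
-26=-26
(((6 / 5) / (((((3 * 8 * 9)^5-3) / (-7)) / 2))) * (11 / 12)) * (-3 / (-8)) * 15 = -231 / 1253826625528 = -0.00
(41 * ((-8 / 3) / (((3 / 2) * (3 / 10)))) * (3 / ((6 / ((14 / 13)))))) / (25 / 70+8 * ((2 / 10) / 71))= -228222400 / 662337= -344.57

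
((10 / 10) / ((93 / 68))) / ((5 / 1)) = 68 / 465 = 0.15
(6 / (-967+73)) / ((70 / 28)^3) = -8 / 18625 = -0.00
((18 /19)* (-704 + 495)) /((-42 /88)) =2904 /7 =414.86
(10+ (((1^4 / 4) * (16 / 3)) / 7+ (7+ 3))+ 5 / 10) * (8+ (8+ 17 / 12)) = 181621 / 504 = 360.36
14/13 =1.08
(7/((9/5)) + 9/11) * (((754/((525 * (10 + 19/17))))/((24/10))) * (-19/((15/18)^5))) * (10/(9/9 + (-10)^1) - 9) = 11803019488/97453125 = 121.11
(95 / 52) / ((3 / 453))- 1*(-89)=18973 / 52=364.87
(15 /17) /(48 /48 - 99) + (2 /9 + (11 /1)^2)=1817471 /14994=121.21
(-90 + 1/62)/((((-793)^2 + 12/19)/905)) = -95930905/740784866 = -0.13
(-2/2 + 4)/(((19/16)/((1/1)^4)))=48/19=2.53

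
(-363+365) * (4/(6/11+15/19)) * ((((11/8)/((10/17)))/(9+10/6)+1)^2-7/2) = -2758164431/228556800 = -12.07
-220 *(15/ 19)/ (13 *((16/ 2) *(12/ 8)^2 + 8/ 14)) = -2310/ 3211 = -0.72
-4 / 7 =-0.57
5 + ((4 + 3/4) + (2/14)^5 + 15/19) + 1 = 11.54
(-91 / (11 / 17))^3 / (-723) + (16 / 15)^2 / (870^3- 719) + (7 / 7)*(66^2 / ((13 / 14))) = 5275369875674538851213 / 617843172897554175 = 8538.36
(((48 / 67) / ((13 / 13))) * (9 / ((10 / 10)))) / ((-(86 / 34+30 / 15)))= -7344 / 5159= -1.42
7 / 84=1 / 12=0.08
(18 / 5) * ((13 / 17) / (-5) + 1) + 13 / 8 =15893 / 3400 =4.67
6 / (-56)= -3 / 28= -0.11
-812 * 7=-5684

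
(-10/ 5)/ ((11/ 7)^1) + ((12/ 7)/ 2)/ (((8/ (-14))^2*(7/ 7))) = 119/ 88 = 1.35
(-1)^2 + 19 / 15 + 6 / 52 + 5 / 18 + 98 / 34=55117 / 9945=5.54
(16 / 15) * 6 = 32 / 5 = 6.40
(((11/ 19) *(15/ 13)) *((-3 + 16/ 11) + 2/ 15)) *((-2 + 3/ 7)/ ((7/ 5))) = 12815/ 12103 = 1.06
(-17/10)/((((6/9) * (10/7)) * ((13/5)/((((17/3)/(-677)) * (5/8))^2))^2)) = -6211874375/31409070074615660544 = -0.00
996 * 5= 4980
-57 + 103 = 46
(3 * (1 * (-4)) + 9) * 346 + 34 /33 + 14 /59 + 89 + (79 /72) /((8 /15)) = -117838685 /124608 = -945.68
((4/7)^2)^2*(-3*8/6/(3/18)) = -6144/2401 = -2.56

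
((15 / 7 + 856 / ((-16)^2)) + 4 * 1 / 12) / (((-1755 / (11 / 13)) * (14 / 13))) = -43021 / 16511040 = -0.00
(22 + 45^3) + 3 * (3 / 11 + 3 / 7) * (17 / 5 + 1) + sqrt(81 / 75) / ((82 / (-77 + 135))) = 87 * sqrt(3) / 205 + 3190469 / 35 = 91156.99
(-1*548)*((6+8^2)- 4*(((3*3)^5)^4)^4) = 47889610515823554072313599054554595432506973829968752122741710095469147722562232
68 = 68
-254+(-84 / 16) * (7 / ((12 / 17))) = -306.06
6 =6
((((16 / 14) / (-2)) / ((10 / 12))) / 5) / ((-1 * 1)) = 0.14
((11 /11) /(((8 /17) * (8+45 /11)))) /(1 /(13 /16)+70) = 2431 /985264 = 0.00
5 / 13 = 0.38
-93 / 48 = -31 / 16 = -1.94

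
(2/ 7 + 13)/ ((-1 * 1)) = -93/ 7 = -13.29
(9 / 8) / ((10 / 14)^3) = 3087 / 1000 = 3.09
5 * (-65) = -325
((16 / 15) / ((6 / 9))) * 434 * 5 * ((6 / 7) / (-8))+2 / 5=-1858 / 5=-371.60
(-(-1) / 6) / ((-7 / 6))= -1 / 7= -0.14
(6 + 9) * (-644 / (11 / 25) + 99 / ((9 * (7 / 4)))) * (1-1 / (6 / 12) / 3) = -561080 / 77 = -7286.75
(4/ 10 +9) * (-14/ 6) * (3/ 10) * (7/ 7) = -329/ 50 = -6.58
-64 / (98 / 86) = -2752 / 49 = -56.16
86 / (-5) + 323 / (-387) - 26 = -85207 / 1935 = -44.03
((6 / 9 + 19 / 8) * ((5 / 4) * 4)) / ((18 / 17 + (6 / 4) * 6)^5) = 518247805 / 3509068076424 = 0.00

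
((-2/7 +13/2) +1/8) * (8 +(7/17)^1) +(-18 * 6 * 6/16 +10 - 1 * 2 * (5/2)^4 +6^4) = 590573/476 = 1240.70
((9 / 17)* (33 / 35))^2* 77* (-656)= -636516144 / 50575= -12585.59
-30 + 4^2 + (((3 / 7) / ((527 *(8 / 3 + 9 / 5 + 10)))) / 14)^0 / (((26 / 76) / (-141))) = -5540 / 13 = -426.15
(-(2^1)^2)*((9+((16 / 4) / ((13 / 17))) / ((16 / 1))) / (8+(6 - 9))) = -97 / 13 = -7.46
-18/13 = -1.38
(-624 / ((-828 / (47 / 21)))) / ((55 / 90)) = 4888 / 1771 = 2.76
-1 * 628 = -628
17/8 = 2.12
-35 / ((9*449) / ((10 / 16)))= -175 / 32328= -0.01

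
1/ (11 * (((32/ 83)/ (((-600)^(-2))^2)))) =83/ 45619200000000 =0.00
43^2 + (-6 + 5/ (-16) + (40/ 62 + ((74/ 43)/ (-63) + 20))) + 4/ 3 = 2505447865/ 1343664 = 1864.64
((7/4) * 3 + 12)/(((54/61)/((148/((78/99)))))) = 571021/156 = 3660.39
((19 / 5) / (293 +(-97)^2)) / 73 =0.00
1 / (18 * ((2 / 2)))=1 / 18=0.06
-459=-459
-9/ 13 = -0.69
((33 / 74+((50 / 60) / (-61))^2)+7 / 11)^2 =3483099890590849 / 2972440431688464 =1.17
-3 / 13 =-0.23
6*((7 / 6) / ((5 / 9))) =63 / 5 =12.60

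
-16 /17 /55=-16 /935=-0.02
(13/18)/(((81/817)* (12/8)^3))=42484/19683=2.16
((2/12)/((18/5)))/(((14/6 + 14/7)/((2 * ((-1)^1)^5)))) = -5/234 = -0.02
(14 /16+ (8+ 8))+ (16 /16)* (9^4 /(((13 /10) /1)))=526635 /104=5063.80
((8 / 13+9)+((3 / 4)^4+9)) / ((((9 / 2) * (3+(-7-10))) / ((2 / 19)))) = -63005 / 1991808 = -0.03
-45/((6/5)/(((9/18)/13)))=-75/52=-1.44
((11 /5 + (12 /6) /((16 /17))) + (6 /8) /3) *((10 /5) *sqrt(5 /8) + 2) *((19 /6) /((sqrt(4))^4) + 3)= 18727 *sqrt(10) /2560 + 18727 /640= 52.39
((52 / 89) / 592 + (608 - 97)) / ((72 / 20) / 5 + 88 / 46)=3870270375 / 19942408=194.07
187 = 187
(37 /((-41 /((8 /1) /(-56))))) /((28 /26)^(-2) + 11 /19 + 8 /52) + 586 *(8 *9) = 3610249780 /85567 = 42192.08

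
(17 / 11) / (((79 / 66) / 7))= 714 / 79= 9.04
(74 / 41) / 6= 37 / 123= 0.30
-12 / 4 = -3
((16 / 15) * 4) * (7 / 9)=448 / 135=3.32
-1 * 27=-27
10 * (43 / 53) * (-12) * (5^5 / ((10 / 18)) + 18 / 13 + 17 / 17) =-547873.67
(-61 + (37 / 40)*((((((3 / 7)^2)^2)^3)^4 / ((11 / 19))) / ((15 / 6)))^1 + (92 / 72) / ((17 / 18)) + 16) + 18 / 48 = -59399813538663380259044365256544068077296763753 / 1372705971326800291502009892598058891061157400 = -43.27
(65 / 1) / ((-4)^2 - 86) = -13 / 14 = -0.93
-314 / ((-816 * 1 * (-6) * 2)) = -157 / 4896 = -0.03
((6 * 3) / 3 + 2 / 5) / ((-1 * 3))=-32 / 15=-2.13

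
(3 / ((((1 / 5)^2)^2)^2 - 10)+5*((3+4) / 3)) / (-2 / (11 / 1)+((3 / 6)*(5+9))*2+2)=8420885 / 11718747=0.72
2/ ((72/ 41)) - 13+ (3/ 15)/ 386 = -412037/ 34740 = -11.86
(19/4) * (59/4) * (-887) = -994327/16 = -62145.44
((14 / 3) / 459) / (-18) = -0.00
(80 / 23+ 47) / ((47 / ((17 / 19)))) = 19737 / 20539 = 0.96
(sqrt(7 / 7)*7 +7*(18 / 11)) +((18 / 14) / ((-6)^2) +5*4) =11855 / 308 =38.49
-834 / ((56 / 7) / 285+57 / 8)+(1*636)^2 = 6595023744 / 16309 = 404379.41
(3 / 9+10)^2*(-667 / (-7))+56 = 644515 / 63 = 10230.40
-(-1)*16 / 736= 1 / 46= 0.02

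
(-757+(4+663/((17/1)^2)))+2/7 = -89300/119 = -750.42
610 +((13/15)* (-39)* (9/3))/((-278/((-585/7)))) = 1127741/1946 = 579.52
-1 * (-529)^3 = 148035889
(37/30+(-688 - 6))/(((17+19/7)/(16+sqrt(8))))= -581924/1035 - 145481 * sqrt(2)/2070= -661.64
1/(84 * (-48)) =-1/4032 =-0.00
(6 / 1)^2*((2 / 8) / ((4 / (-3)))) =-27 / 4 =-6.75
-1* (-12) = 12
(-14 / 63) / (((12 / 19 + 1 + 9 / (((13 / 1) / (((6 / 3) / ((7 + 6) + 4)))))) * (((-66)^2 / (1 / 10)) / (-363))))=4199 / 3884220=0.00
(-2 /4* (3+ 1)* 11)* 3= -66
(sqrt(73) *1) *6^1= 6 *sqrt(73)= 51.26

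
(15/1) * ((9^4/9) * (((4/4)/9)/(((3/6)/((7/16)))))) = 8505/8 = 1063.12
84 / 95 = 0.88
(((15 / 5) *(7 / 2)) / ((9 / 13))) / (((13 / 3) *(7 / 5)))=5 / 2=2.50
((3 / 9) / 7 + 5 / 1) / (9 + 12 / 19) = 2014 / 3843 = 0.52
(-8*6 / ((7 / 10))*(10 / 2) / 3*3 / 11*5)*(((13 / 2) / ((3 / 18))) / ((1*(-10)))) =607.79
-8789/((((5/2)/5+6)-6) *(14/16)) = -140624/7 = -20089.14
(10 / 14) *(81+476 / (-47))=16655 / 329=50.62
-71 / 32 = -2.22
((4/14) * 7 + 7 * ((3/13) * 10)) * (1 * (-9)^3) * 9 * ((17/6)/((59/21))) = -1561518/13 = -120116.77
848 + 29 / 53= 44973 / 53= 848.55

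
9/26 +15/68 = 501/884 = 0.57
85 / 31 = 2.74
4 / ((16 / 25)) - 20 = -55 / 4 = -13.75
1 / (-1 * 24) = -1 / 24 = -0.04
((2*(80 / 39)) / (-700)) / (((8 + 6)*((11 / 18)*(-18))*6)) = 2 / 315315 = 0.00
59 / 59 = 1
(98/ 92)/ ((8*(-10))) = -49/ 3680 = -0.01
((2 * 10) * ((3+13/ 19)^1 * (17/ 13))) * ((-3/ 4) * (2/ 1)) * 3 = -107100/ 247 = -433.60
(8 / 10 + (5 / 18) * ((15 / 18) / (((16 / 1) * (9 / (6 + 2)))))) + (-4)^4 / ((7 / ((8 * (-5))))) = -99477493 / 68040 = -1462.04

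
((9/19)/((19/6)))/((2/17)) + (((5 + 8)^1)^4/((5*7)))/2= 10342651/25270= 409.29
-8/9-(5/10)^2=-41/36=-1.14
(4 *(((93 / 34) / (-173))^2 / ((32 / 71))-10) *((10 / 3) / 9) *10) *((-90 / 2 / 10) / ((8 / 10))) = 1383840200125 / 1660700352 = 833.29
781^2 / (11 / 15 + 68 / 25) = 45747075 / 259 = 176629.63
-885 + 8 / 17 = -15037 / 17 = -884.53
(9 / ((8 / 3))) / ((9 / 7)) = 21 / 8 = 2.62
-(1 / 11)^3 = -1 / 1331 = -0.00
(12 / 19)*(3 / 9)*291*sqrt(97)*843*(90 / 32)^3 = 22354147125*sqrt(97) / 19456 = 11315934.23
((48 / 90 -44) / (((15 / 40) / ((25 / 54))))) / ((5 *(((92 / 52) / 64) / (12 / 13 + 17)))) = -38890496 / 5589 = -6958.40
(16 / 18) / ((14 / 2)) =8 / 63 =0.13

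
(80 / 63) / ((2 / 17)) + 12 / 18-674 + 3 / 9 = -41719 / 63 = -662.21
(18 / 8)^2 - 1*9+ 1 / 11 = -677 / 176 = -3.85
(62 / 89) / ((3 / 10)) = 2.32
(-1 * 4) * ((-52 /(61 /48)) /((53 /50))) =499200 /3233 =154.41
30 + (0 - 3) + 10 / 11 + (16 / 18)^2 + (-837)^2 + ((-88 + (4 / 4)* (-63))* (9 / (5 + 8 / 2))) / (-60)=12484695847 / 17820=700600.22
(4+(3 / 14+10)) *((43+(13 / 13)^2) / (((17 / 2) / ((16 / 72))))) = 17512 / 1071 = 16.35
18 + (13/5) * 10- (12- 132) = 164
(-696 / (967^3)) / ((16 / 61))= -5307 / 1808462126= -0.00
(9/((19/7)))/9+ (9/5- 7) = -459/95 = -4.83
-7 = -7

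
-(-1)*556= 556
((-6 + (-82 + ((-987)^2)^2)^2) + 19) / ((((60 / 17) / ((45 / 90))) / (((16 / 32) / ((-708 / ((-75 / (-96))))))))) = -38275965224405696356351795 / 543744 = -70393356477323329280.60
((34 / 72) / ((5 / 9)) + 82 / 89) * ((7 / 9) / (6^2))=7357 / 192240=0.04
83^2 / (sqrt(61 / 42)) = 6889 * sqrt(2562) / 61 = 5716.31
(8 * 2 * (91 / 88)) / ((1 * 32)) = 91 / 176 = 0.52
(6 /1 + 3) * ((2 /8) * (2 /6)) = 3 /4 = 0.75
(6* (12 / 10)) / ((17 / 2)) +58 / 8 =2753 / 340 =8.10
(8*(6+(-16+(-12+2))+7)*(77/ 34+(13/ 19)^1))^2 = 9812883600/ 104329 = 94057.10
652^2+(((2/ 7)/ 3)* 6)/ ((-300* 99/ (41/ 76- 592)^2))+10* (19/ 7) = 127625579489999/ 300207600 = 425124.41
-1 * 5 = -5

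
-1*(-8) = 8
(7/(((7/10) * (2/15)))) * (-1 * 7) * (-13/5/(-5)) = -273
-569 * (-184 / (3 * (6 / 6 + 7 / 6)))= 209392 / 13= 16107.08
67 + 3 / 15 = 336 / 5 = 67.20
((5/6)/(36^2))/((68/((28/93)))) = 0.00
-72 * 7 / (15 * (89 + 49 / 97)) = -2716 / 7235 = -0.38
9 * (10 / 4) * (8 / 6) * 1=30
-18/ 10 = -9/ 5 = -1.80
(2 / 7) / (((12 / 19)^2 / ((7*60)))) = 1805 / 6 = 300.83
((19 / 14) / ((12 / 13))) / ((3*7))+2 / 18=71 / 392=0.18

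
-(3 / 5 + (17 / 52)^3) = -446389 / 703040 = -0.63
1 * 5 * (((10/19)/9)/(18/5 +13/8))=2000/35739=0.06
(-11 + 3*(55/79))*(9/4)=-1584/79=-20.05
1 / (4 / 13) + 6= 37 / 4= 9.25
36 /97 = 0.37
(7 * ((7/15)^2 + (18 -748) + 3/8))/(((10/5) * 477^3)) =-9190531/390712798800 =-0.00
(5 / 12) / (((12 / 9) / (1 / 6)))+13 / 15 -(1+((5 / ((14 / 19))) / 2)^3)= -4295793 / 109760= -39.14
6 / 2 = 3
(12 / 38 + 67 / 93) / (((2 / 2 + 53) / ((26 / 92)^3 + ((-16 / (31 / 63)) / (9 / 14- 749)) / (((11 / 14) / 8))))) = 296059806488003 / 33181432189692336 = 0.01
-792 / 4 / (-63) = 22 / 7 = 3.14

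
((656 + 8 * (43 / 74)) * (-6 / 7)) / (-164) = 5238 / 1517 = 3.45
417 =417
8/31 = 0.26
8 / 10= 0.80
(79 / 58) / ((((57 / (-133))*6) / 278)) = -76867 / 522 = -147.25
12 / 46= 6 / 23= 0.26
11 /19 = 0.58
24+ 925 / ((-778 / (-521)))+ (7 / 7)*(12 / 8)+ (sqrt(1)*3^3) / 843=644.97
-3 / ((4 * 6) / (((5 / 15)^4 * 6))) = -1 / 108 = -0.01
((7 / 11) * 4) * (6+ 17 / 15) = 2996 / 165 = 18.16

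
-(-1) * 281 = 281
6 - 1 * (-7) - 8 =5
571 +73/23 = 13206/23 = 574.17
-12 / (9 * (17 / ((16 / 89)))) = -64 / 4539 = -0.01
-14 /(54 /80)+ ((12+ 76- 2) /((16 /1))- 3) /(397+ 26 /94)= -27875483 /1344384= -20.73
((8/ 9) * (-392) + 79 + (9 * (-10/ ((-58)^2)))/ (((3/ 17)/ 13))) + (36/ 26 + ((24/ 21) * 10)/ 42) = -269.76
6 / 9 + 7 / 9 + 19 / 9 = 32 / 9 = 3.56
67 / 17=3.94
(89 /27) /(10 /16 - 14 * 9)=-712 /27081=-0.03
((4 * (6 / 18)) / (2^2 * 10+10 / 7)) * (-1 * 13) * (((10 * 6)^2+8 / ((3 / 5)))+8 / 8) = -1973426 / 1305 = -1512.20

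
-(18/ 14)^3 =-729/ 343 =-2.13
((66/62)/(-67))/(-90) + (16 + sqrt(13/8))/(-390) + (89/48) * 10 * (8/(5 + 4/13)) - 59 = -1737907421/55892070 - sqrt(26)/1560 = -31.10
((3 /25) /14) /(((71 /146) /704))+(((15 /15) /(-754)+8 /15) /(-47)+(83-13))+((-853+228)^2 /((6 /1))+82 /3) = 43072196041097 /660475725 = 65213.90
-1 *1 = -1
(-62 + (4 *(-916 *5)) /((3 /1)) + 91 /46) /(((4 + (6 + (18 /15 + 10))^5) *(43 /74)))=-98397221875 /13957606699692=-0.01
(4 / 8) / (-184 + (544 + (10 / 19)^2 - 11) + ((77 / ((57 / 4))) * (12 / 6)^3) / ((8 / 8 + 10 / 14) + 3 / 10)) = 152703 / 113225534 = 0.00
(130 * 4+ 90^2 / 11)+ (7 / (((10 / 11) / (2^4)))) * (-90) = -9831.64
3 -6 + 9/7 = -12/7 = -1.71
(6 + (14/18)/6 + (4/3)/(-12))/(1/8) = 1300/27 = 48.15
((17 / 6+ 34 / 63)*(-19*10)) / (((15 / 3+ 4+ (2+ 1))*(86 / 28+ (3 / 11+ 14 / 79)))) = -35085875 / 2313414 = -15.17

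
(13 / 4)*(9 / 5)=117 / 20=5.85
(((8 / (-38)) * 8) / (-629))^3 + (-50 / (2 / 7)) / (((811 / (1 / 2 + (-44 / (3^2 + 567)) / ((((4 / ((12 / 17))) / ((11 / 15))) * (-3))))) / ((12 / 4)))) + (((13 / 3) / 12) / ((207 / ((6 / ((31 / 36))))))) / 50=-0.33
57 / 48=1.19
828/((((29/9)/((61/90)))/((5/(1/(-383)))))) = -9672282/29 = -333526.97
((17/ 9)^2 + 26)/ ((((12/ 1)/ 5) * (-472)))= -11975/ 458784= -0.03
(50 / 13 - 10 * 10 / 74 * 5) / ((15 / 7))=-1960 / 1443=-1.36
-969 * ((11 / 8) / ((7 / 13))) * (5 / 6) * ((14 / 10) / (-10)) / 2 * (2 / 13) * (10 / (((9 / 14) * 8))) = 24871 / 576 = 43.18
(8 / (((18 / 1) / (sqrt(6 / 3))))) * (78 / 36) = 26 * sqrt(2) / 27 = 1.36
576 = 576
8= 8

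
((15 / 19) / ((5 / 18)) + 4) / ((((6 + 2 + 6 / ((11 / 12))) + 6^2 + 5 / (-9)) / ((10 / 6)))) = 21450 / 94031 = 0.23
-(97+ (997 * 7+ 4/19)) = -134448/19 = -7076.21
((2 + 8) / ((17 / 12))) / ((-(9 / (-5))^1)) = 200 / 51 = 3.92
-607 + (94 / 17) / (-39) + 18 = -390601 / 663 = -589.14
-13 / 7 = -1.86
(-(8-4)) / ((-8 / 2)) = 1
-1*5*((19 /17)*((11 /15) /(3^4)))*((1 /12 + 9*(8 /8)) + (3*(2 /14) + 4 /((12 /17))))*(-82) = 214225 /3402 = 62.97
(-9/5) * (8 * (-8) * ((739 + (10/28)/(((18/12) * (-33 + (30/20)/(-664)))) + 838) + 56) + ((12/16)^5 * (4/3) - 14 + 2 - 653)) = 189317.20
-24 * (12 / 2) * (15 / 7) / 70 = -216 / 49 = -4.41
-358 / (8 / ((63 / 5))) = -11277 / 20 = -563.85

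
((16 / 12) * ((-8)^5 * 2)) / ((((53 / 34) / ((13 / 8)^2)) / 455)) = -10708705280 / 159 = -67350347.67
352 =352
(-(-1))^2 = 1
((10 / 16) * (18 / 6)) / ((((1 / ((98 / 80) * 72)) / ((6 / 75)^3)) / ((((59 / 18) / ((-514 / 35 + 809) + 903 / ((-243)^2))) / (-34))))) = -1194974613 / 116283743825000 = -0.00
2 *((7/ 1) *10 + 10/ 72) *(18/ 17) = 2525/ 17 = 148.53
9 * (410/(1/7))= 25830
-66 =-66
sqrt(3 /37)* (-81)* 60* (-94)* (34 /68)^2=114210* sqrt(111) /37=32521.00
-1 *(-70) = 70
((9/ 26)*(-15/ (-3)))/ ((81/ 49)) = 245/ 234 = 1.05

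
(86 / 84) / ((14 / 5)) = 215 / 588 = 0.37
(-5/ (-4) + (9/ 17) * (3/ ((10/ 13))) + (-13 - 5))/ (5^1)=-4993/ 1700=-2.94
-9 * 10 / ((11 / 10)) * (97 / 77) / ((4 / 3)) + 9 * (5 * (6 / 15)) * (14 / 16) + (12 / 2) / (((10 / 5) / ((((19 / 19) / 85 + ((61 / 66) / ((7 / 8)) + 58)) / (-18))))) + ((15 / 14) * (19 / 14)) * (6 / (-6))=-330429181 / 4535685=-72.85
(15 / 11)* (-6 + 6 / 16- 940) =-113475 / 88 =-1289.49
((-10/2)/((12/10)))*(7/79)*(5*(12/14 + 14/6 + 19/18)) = -66875/8532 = -7.84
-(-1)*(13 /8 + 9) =85 /8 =10.62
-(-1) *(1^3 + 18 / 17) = 35 / 17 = 2.06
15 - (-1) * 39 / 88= 1359 / 88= 15.44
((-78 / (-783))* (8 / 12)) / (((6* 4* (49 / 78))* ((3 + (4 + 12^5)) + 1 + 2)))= 169 / 9547321014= 0.00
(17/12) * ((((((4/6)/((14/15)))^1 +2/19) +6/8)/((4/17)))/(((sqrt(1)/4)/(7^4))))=82771045/912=90757.72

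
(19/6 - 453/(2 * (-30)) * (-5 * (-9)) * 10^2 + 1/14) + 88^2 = 876167/21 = 41722.24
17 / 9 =1.89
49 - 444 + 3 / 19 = -7502 / 19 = -394.84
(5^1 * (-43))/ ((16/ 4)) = -215/ 4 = -53.75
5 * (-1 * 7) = -35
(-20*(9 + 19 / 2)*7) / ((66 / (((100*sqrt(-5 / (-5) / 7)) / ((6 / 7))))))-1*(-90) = 90-64750*sqrt(7) / 99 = -1640.43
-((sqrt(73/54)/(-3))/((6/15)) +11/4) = -11/4 +5*sqrt(438)/108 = -1.78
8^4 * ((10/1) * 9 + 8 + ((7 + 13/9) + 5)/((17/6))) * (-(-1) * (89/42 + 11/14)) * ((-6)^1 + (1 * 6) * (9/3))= 5236981760/357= 14669416.69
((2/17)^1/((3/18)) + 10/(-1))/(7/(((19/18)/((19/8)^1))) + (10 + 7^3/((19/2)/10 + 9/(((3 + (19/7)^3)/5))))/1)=-72454376/1120638453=-0.06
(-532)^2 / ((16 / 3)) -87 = 52980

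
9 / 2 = 4.50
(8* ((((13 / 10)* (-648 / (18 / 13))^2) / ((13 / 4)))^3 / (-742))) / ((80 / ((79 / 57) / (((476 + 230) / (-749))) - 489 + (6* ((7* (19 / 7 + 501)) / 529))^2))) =-43736784033049109847057567744 / 435204700485625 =-100497039632718.20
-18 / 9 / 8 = -1 / 4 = -0.25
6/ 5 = 1.20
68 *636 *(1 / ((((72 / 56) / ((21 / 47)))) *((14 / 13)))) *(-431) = -282704968 / 47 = -6014999.32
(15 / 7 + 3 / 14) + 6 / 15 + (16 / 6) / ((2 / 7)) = 2539 / 210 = 12.09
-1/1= -1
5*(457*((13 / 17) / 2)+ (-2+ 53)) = 1128.68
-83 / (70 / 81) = -6723 / 70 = -96.04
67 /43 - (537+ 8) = -23368 /43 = -543.44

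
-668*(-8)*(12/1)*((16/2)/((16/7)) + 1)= 288576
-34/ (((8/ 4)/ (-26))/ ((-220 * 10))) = -972400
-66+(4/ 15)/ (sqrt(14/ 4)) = -66+4 *sqrt(14)/ 105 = -65.86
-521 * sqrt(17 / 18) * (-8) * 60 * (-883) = -36803440 * sqrt(34) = -214599088.20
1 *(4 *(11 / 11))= 4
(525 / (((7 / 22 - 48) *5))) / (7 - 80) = 2310 / 76577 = 0.03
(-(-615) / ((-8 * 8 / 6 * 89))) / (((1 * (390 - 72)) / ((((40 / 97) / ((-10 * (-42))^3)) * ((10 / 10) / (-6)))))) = 41 / 21695289799680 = 0.00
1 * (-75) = -75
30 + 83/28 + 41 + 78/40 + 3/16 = 42617/560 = 76.10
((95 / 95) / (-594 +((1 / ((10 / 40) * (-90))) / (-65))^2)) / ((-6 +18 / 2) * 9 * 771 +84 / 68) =-9696375 / 119905681158124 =-0.00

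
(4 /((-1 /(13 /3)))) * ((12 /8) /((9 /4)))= -104 /9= -11.56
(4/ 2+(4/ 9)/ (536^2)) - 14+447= 281190961/ 646416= 435.00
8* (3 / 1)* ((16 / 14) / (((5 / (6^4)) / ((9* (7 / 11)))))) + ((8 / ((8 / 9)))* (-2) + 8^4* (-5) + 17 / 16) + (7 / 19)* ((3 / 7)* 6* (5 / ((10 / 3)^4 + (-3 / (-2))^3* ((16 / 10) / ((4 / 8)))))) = 9191819946159 / 454566640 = 20221.06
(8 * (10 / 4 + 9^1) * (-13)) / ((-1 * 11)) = 108.73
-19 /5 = -3.80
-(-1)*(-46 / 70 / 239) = -0.00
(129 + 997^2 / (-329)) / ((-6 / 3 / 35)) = 50615.32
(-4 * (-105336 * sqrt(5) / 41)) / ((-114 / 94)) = -347424 * sqrt(5) / 41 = -18947.89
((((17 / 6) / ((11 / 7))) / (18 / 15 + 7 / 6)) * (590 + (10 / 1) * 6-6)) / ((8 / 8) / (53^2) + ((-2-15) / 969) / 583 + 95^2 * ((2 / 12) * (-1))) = -40901399560 / 125395582089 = -0.33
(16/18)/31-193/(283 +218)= -16613/46593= -0.36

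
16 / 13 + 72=952 / 13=73.23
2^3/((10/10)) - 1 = 7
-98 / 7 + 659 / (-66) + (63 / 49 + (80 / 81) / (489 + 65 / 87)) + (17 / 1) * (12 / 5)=1002243821 / 55363770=18.10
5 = 5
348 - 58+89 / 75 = 21839 / 75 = 291.19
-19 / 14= -1.36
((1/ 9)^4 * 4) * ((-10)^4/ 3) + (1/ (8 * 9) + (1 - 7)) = -622597/ 157464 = -3.95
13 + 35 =48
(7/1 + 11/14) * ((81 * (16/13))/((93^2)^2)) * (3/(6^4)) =109/4538182194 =0.00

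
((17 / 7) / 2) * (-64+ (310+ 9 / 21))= 29325 / 98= 299.23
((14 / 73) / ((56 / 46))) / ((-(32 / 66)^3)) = -826551 / 598016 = -1.38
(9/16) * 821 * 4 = 7389/4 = 1847.25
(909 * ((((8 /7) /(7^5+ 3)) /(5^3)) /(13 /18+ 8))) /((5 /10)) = 130896 /1154636875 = 0.00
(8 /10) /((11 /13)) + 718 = 39542 /55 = 718.95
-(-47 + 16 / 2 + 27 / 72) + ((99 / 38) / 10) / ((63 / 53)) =206651 / 5320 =38.84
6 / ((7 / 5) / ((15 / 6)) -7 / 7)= -150 / 11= -13.64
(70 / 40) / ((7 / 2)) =1 / 2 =0.50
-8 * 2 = -16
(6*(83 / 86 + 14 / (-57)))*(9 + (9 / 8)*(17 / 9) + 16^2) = 7537199 / 6536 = 1153.18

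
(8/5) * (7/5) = 56/25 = 2.24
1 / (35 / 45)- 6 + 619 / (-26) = -5191 / 182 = -28.52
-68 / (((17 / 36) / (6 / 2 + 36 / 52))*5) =-6912 / 65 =-106.34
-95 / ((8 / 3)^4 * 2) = -7695 / 8192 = -0.94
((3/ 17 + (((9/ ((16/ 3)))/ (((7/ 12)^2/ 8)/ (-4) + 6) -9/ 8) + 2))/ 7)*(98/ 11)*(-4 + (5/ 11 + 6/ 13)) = -15447943791/ 2952099436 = -5.23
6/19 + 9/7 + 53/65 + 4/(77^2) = 17702158/7322315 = 2.42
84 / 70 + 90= 91.20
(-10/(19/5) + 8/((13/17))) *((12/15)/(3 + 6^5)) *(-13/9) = -7736/6651045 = -0.00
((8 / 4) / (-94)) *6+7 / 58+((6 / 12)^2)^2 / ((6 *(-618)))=-564979 / 80864064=-0.01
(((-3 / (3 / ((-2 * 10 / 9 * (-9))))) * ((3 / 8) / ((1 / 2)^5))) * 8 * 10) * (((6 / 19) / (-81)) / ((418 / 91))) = 582400 / 35739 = 16.30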